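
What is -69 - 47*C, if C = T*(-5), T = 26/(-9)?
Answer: -6731/9 ≈ -747.89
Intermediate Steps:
T = -26/9 (T = 26*(-1/9) = -26/9 ≈ -2.8889)
C = 130/9 (C = -26/9*(-5) = 130/9 ≈ 14.444)
-69 - 47*C = -69 - 47*130/9 = -69 - 6110/9 = -6731/9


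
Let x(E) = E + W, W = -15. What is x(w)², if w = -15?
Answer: 900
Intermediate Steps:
x(E) = -15 + E (x(E) = E - 15 = -15 + E)
x(w)² = (-15 - 15)² = (-30)² = 900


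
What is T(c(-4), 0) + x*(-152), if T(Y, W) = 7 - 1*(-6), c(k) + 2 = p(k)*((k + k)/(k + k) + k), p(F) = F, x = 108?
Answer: -16403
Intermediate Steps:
c(k) = -2 + k*(1 + k) (c(k) = -2 + k*((k + k)/(k + k) + k) = -2 + k*((2*k)/((2*k)) + k) = -2 + k*((2*k)*(1/(2*k)) + k) = -2 + k*(1 + k))
T(Y, W) = 13 (T(Y, W) = 7 + 6 = 13)
T(c(-4), 0) + x*(-152) = 13 + 108*(-152) = 13 - 16416 = -16403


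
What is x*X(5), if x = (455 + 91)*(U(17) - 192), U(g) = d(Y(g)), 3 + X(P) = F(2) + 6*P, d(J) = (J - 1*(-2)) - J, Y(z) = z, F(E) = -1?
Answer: -2697240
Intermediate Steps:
d(J) = 2 (d(J) = (J + 2) - J = (2 + J) - J = 2)
X(P) = -4 + 6*P (X(P) = -3 + (-1 + 6*P) = -4 + 6*P)
U(g) = 2
x = -103740 (x = (455 + 91)*(2 - 192) = 546*(-190) = -103740)
x*X(5) = -103740*(-4 + 6*5) = -103740*(-4 + 30) = -103740*26 = -2697240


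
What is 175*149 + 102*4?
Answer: 26483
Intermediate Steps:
175*149 + 102*4 = 26075 + 408 = 26483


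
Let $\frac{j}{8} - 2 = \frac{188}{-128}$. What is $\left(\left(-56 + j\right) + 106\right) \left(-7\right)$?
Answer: $- \frac{1519}{4} \approx -379.75$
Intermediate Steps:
$j = \frac{17}{4}$ ($j = 16 + 8 \frac{188}{-128} = 16 + 8 \cdot 188 \left(- \frac{1}{128}\right) = 16 + 8 \left(- \frac{47}{32}\right) = 16 - \frac{47}{4} = \frac{17}{4} \approx 4.25$)
$\left(\left(-56 + j\right) + 106\right) \left(-7\right) = \left(\left(-56 + \frac{17}{4}\right) + 106\right) \left(-7\right) = \left(- \frac{207}{4} + 106\right) \left(-7\right) = \frac{217}{4} \left(-7\right) = - \frac{1519}{4}$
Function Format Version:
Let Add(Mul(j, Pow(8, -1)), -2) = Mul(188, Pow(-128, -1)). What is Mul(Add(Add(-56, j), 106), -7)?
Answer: Rational(-1519, 4) ≈ -379.75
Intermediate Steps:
j = Rational(17, 4) (j = Add(16, Mul(8, Mul(188, Pow(-128, -1)))) = Add(16, Mul(8, Mul(188, Rational(-1, 128)))) = Add(16, Mul(8, Rational(-47, 32))) = Add(16, Rational(-47, 4)) = Rational(17, 4) ≈ 4.2500)
Mul(Add(Add(-56, j), 106), -7) = Mul(Add(Add(-56, Rational(17, 4)), 106), -7) = Mul(Add(Rational(-207, 4), 106), -7) = Mul(Rational(217, 4), -7) = Rational(-1519, 4)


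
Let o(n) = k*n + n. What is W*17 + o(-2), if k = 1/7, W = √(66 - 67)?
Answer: -16/7 + 17*I ≈ -2.2857 + 17.0*I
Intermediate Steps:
W = I (W = √(-1) = I ≈ 1.0*I)
k = ⅐ ≈ 0.14286
o(n) = 8*n/7 (o(n) = n/7 + n = 8*n/7)
W*17 + o(-2) = I*17 + (8/7)*(-2) = 17*I - 16/7 = -16/7 + 17*I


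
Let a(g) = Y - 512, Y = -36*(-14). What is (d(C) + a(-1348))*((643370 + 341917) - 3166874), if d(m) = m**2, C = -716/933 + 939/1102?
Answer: 18433153589534616301/1057125323556 ≈ 1.7437e+7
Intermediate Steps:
Y = 504
a(g) = -8 (a(g) = 504 - 512 = -8)
C = 87055/1028166 (C = -716*1/933 + 939*(1/1102) = -716/933 + 939/1102 = 87055/1028166 ≈ 0.084670)
(d(C) + a(-1348))*((643370 + 341917) - 3166874) = ((87055/1028166)**2 - 8)*((643370 + 341917) - 3166874) = (7578573025/1057125323556 - 8)*(985287 - 3166874) = -8449424015423/1057125323556*(-2181587) = 18433153589534616301/1057125323556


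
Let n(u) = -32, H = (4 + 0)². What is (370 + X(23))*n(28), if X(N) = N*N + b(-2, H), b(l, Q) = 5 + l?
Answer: -28864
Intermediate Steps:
H = 16 (H = 4² = 16)
X(N) = 3 + N² (X(N) = N*N + (5 - 2) = N² + 3 = 3 + N²)
(370 + X(23))*n(28) = (370 + (3 + 23²))*(-32) = (370 + (3 + 529))*(-32) = (370 + 532)*(-32) = 902*(-32) = -28864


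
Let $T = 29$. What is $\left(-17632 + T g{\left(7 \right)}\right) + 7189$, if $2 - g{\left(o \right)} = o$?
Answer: $-10588$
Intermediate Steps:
$g{\left(o \right)} = 2 - o$
$\left(-17632 + T g{\left(7 \right)}\right) + 7189 = \left(-17632 + 29 \left(2 - 7\right)\right) + 7189 = \left(-17632 + 29 \left(-5\right)\right) + 7189 = \left(-17632 - 145\right) + 7189 = -17777 + 7189 = -10588$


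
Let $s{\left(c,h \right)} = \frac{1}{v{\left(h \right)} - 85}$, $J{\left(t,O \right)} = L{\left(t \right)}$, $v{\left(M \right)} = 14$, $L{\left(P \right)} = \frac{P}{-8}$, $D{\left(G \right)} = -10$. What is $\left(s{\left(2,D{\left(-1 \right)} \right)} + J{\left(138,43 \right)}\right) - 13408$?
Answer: $- \frac{3812775}{284} \approx -13425.0$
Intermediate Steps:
$L{\left(P \right)} = - \frac{P}{8}$ ($L{\left(P \right)} = P \left(- \frac{1}{8}\right) = - \frac{P}{8}$)
$J{\left(t,O \right)} = - \frac{t}{8}$
$s{\left(c,h \right)} = - \frac{1}{71}$ ($s{\left(c,h \right)} = \frac{1}{14 - 85} = \frac{1}{-71} = - \frac{1}{71}$)
$\left(s{\left(2,D{\left(-1 \right)} \right)} + J{\left(138,43 \right)}\right) - 13408 = \left(- \frac{1}{71} - \frac{69}{4}\right) - 13408 = - \frac{4903}{284} - 13408 = - \frac{3812775}{284}$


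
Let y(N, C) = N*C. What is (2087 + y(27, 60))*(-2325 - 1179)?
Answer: -12989328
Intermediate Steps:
y(N, C) = C*N
(2087 + y(27, 60))*(-2325 - 1179) = (2087 + 60*27)*(-2325 - 1179) = (2087 + 1620)*(-3504) = 3707*(-3504) = -12989328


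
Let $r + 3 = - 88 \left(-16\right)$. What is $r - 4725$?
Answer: $-3320$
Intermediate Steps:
$r = 1405$ ($r = -3 - 88 \left(-16\right) = -3 - -1408 = -3 + 1408 = 1405$)
$r - 4725 = 1405 - 4725 = -3320$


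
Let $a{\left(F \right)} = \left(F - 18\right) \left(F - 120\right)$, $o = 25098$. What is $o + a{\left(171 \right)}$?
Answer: $32901$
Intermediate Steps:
$a{\left(F \right)} = \left(-120 + F\right) \left(-18 + F\right)$ ($a{\left(F \right)} = \left(-18 + F\right) \left(-120 + F\right) = \left(-120 + F\right) \left(-18 + F\right)$)
$o + a{\left(171 \right)} = 25098 + \left(2160 + 171^{2} - 23598\right) = 25098 + \left(2160 + 29241 - 23598\right) = 25098 + 7803 = 32901$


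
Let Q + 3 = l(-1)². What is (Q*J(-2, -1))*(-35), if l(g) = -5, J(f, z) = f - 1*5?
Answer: 5390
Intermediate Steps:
J(f, z) = -5 + f (J(f, z) = f - 5 = -5 + f)
Q = 22 (Q = -3 + (-5)² = -3 + 25 = 22)
(Q*J(-2, -1))*(-35) = (22*(-5 - 2))*(-35) = (22*(-7))*(-35) = -154*(-35) = 5390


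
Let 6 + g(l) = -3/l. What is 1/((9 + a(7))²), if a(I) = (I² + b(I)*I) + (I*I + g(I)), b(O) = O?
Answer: 49/1096209 ≈ 4.4700e-5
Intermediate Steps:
g(l) = -6 - 3/l
a(I) = -6 - 3/I + 3*I² (a(I) = (I² + I*I) + (I*I + (-6 - 3/I)) = (I² + I²) + (I² + (-6 - 3/I)) = 2*I² + (-6 + I² - 3/I) = -6 - 3/I + 3*I²)
1/((9 + a(7))²) = 1/((9 + (-6 - 3/7 + 3*7²))²) = 1/((9 + (-6 - 3*⅐ + 3*49))²) = 1/((9 + (-6 - 3/7 + 147))²) = 1/((9 + 984/7)²) = 1/((1047/7)²) = 1/(1096209/49) = 49/1096209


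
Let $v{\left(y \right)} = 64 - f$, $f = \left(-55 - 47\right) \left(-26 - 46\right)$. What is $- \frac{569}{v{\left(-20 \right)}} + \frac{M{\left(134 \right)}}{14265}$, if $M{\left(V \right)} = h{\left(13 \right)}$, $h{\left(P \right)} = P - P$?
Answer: $\frac{569}{7280} \approx 0.078159$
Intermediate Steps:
$h{\left(P \right)} = 0$
$M{\left(V \right)} = 0$
$f = 7344$ ($f = \left(-102\right) \left(-72\right) = 7344$)
$v{\left(y \right)} = -7280$ ($v{\left(y \right)} = 64 - 7344 = -7280$)
$- \frac{569}{v{\left(-20 \right)}} + \frac{M{\left(134 \right)}}{14265} = - \frac{569}{-7280} + \frac{0}{14265} = \left(-569\right) \left(- \frac{1}{7280}\right) + 0 \cdot \frac{1}{14265} = \frac{569}{7280} + 0 = \frac{569}{7280}$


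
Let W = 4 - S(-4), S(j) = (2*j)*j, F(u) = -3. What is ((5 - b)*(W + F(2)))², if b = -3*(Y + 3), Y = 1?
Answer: 277729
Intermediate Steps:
b = -12 (b = -3*(1 + 3) = -3*4 = -12)
S(j) = 2*j²
W = -28 (W = 4 - 2*(-4)² = 4 - 2*16 = 4 - 1*32 = 4 - 32 = -28)
((5 - b)*(W + F(2)))² = ((5 - 1*(-12))*(-28 - 3))² = ((5 + 12)*(-31))² = (17*(-31))² = (-527)² = 277729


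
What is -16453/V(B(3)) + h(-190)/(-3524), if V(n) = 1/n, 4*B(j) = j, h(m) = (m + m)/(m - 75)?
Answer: -2304719863/186772 ≈ -12340.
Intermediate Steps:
h(m) = 2*m/(-75 + m) (h(m) = (2*m)/(-75 + m) = 2*m/(-75 + m))
B(j) = j/4
-16453/V(B(3)) + h(-190)/(-3524) = -16453*(¼)*3 + (2*(-190)/(-75 - 190))/(-3524) = -16453/(1/(¾)) + (2*(-190)/(-265))*(-1/3524) = -16453/4/3 + (2*(-190)*(-1/265))*(-1/3524) = -16453*¾ + (76/53)*(-1/3524) = -49359/4 - 19/46693 = -2304719863/186772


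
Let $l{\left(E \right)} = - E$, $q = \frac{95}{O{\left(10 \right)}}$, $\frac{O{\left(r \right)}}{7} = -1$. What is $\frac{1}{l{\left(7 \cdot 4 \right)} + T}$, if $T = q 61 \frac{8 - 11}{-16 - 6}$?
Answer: $- \frac{154}{21697} \approx -0.0070978$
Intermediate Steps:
$O{\left(r \right)} = -7$ ($O{\left(r \right)} = 7 \left(-1\right) = -7$)
$q = - \frac{95}{7}$ ($q = \frac{95}{-7} = 95 \left(- \frac{1}{7}\right) = - \frac{95}{7} \approx -13.571$)
$T = - \frac{17385}{154}$ ($T = \left(- \frac{95}{7}\right) 61 \frac{8 - 11}{-16 - 6} = - \frac{5795 \left(- \frac{3}{-22}\right)}{7} = - \frac{5795 \left(\left(-3\right) \left(- \frac{1}{22}\right)\right)}{7} = \left(- \frac{5795}{7}\right) \frac{3}{22} = - \frac{17385}{154} \approx -112.89$)
$\frac{1}{l{\left(7 \cdot 4 \right)} + T} = \frac{1}{- 7 \cdot 4 - \frac{17385}{154}} = \frac{1}{\left(-1\right) 28 - \frac{17385}{154}} = \frac{1}{-28 - \frac{17385}{154}} = \frac{1}{- \frac{21697}{154}} = - \frac{154}{21697}$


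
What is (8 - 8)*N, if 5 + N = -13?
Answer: 0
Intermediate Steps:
N = -18 (N = -5 - 13 = -18)
(8 - 8)*N = (8 - 8)*(-18) = 0*(-18) = 0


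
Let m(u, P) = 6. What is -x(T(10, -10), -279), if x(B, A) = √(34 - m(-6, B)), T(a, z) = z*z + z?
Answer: -2*√7 ≈ -5.2915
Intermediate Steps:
T(a, z) = z + z² (T(a, z) = z² + z = z + z²)
x(B, A) = 2*√7 (x(B, A) = √(34 - 1*6) = √(34 - 6) = √28 = 2*√7)
-x(T(10, -10), -279) = -2*√7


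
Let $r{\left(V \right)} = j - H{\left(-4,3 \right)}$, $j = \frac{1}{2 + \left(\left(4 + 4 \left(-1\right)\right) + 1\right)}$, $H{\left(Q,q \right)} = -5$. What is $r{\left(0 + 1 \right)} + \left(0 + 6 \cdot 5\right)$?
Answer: $\frac{106}{3} \approx 35.333$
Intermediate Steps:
$j = \frac{1}{3}$ ($j = \frac{1}{2 + \left(\left(4 - 4\right) + 1\right)} = \frac{1}{2 + \left(0 + 1\right)} = \frac{1}{2 + 1} = \frac{1}{3} \approx 0.33333$)
$r{\left(V \right)} = \frac{16}{3}$ ($r{\left(V \right)} = \frac{1}{3} - -5 = \frac{1}{3} + 5 = \frac{16}{3}$)
$r{\left(0 + 1 \right)} + \left(0 + 6 \cdot 5\right) = \frac{16}{3} + \left(0 + 6 \cdot 5\right) = \frac{16}{3} + \left(0 + 30\right) = \frac{16}{3} + 30 = \frac{106}{3}$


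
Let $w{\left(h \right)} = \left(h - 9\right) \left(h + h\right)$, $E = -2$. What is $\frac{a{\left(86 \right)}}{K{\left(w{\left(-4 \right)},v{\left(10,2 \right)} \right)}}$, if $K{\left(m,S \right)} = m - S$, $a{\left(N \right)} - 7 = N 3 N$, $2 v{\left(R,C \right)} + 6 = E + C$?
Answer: $\frac{22195}{107} \approx 207.43$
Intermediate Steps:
$w{\left(h \right)} = 2 h \left(-9 + h\right)$ ($w{\left(h \right)} = \left(-9 + h\right) 2 h = 2 h \left(-9 + h\right)$)
$v{\left(R,C \right)} = -4 + \frac{C}{2}$ ($v{\left(R,C \right)} = -3 + \frac{-2 + C}{2} = -3 + \left(-1 + \frac{C}{2}\right) = -4 + \frac{C}{2}$)
$a{\left(N \right)} = 7 + 3 N^{2}$ ($a{\left(N \right)} = 7 + N 3 N = 7 + 3 N N = 7 + 3 N^{2}$)
$\frac{a{\left(86 \right)}}{K{\left(w{\left(-4 \right)},v{\left(10,2 \right)} \right)}} = \frac{7 + 3 \cdot 86^{2}}{2 \left(-4\right) \left(-9 - 4\right) - \left(-4 + \frac{1}{2} \cdot 2\right)} = \frac{7 + 3 \cdot 7396}{2 \left(-4\right) \left(-13\right) - \left(-4 + 1\right)} = \frac{7 + 22188}{104 - -3} = \frac{22195}{104 + 3} = \frac{22195}{107}$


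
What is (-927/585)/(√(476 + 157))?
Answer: -103*√633/41145 ≈ -0.062983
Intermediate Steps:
(-927/585)/(√(476 + 157)) = (-927*1/585)/(√633) = -103*√633/41145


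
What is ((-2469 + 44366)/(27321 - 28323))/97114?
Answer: -41897/97308228 ≈ -0.00043056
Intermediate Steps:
((-2469 + 44366)/(27321 - 28323))/97114 = (41897/(-1002))*(1/97114) = (41897*(-1/1002))*(1/97114) = -41897/1002*1/97114 = -41897/97308228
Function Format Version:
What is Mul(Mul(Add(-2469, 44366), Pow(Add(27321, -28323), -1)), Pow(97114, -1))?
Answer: Rational(-41897, 97308228) ≈ -0.00043056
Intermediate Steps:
Mul(Mul(Add(-2469, 44366), Pow(Add(27321, -28323), -1)), Pow(97114, -1)) = Mul(Mul(41897, Pow(-1002, -1)), Rational(1, 97114)) = Mul(Mul(41897, Rational(-1, 1002)), Rational(1, 97114)) = Mul(Rational(-41897, 1002), Rational(1, 97114)) = Rational(-41897, 97308228)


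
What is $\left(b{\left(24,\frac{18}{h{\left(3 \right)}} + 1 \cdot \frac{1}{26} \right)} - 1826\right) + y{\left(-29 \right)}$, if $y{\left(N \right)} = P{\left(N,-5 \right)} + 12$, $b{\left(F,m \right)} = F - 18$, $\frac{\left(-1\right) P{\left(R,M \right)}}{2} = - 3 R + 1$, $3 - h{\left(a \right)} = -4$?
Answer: $-1984$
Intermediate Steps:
$h{\left(a \right)} = 7$ ($h{\left(a \right)} = 3 - -4 = 3 + 4 = 7$)
$P{\left(R,M \right)} = -2 + 6 R$ ($P{\left(R,M \right)} = - 2 \left(- 3 R + 1\right) = - 2 \left(1 - 3 R\right) = -2 + 6 R$)
$b{\left(F,m \right)} = -18 + F$
$y{\left(N \right)} = 10 + 6 N$ ($y{\left(N \right)} = \left(-2 + 6 N\right) + 12 = 10 + 6 N$)
$\left(b{\left(24,\frac{18}{h{\left(3 \right)}} + 1 \cdot \frac{1}{26} \right)} - 1826\right) + y{\left(-29 \right)} = \left(\left(-18 + 24\right) - 1826\right) + \left(10 + 6 \left(-29\right)\right) = \left(6 - 1826\right) + \left(10 - 174\right) = -1820 - 164 = -1984$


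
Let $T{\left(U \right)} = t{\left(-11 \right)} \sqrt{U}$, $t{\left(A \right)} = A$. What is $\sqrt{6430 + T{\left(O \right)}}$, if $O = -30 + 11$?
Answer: $\sqrt{6430 - 11 i \sqrt{19}} \approx 80.188 - 0.299 i$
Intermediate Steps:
$O = -19$
$T{\left(U \right)} = - 11 \sqrt{U}$
$\sqrt{6430 + T{\left(O \right)}} = \sqrt{6430 - 11 \sqrt{-19}} = \sqrt{6430 - 11 i \sqrt{19}}$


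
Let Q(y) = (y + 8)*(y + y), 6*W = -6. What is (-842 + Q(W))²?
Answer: 732736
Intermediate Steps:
W = -1 (W = (⅙)*(-6) = -1)
Q(y) = 2*y*(8 + y) (Q(y) = (8 + y)*(2*y) = 2*y*(8 + y))
(-842 + Q(W))² = (-842 + 2*(-1)*(8 - 1))² = (-842 + 2*(-1)*7)² = (-842 - 14)² = (-856)² = 732736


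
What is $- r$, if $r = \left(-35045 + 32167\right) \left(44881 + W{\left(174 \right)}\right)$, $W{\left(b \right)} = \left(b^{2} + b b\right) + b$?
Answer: $303936946$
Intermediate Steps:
$W{\left(b \right)} = b + 2 b^{2}$ ($W{\left(b \right)} = \left(b^{2} + b^{2}\right) + b = 2 b^{2} + b = b + 2 b^{2}$)
$r = -303936946$ ($r = \left(-35045 + 32167\right) \left(44881 + 174 \left(1 + 2 \cdot 174\right)\right) = - 2878 \left(44881 + 174 \left(1 + 348\right)\right) = - 2878 \left(44881 + 174 \cdot 349\right) = - 2878 \left(44881 + 60726\right) = \left(-2878\right) 105607 = -303936946$)
$- r = \left(-1\right) \left(-303936946\right) = 303936946$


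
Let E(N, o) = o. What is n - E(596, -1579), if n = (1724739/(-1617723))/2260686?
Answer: 1924887180180841/1219054579326 ≈ 1579.0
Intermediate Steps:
n = -574913/1219054579326 (n = (1724739*(-1/1617723))*(1/2260686) = -574913/539241*1/2260686 = -574913/1219054579326 ≈ -4.7161e-7)
n - E(596, -1579) = -574913/1219054579326 - 1*(-1579) = -574913/1219054579326 + 1579 = 1924887180180841/1219054579326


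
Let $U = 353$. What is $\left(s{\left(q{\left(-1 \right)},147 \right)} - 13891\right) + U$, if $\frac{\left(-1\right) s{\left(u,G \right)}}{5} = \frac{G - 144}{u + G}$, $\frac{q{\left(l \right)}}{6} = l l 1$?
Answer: $- \frac{690443}{51} \approx -13538.0$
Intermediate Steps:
$q{\left(l \right)} = 6 l^{2}$ ($q{\left(l \right)} = 6 l l 1 = 6 l^{2} \cdot 1 = 6 l^{2}$)
$s{\left(u,G \right)} = - \frac{5 \left(-144 + G\right)}{G + u}$ ($s{\left(u,G \right)} = - 5 \frac{G - 144}{u + G} = - 5 \frac{-144 + G}{G + u} = - \frac{5 \left(-144 + G\right)}{G + u}$)
$\left(s{\left(q{\left(-1 \right)},147 \right)} - 13891\right) + U = \left(\frac{5 \left(144 - 147\right)}{147 + 6 \left(-1\right)^{2}} - 13891\right) + 353 = \left(\frac{5 \left(144 - 147\right)}{147 + 6 \cdot 1} - 13891\right) + 353 = \left(5 \frac{1}{147 + 6} \left(-3\right) - 13891\right) + 353 = \left(5 \cdot \frac{1}{153} \left(-3\right) - 13891\right) + 353 = \left(- \frac{5}{51} - 13891\right) + 353 = - \frac{708446}{51} + 353 = - \frac{690443}{51}$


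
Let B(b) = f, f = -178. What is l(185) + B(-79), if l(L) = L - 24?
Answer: -17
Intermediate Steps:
l(L) = -24 + L
B(b) = -178
l(185) + B(-79) = (-24 + 185) - 178 = 161 - 178 = -17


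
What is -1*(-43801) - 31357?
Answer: 12444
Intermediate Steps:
-1*(-43801) - 31357 = 43801 - 31357 = 12444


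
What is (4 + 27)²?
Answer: 961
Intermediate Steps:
(4 + 27)² = 31² = 961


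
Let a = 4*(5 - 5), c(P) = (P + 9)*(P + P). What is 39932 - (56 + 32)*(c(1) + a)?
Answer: 38172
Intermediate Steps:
c(P) = 2*P*(9 + P) (c(P) = (9 + P)*(2*P) = 2*P*(9 + P))
a = 0 (a = 4*0 = 0)
39932 - (56 + 32)*(c(1) + a) = 39932 - (56 + 32)*(2*1*(9 + 1) + 0) = 39932 - 88*(2*1*10 + 0) = 39932 - 88*(20 + 0) = 39932 - 88*20 = 39932 - 1*1760 = 39932 - 1760 = 38172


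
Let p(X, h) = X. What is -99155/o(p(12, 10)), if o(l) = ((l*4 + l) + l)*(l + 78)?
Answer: -19831/1296 ≈ -15.302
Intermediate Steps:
o(l) = 6*l*(78 + l) (o(l) = ((4*l + l) + l)*(78 + l) = (5*l + l)*(78 + l) = (6*l)*(78 + l) = 6*l*(78 + l))
-99155/o(p(12, 10)) = -99155*1/(72*(78 + 12)) = -99155/(6*12*90) = -99155/6480 = -99155*1/6480 = -19831/1296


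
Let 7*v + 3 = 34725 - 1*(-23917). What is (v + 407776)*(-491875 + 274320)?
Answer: -90536165915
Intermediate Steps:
v = 8377 (v = -3/7 + (34725 - 1*(-23917))/7 = -3/7 + (34725 + 23917)/7 = -3/7 + (⅐)*58642 = -3/7 + 58642/7 = 8377)
(v + 407776)*(-491875 + 274320) = (8377 + 407776)*(-491875 + 274320) = 416153*(-217555) = -90536165915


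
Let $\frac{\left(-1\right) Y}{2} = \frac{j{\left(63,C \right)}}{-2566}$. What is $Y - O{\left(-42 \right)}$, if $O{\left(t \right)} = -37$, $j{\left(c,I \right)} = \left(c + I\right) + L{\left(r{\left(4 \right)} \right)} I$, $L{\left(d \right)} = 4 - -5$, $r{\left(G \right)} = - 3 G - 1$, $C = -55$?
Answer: $\frac{46984}{1283} \approx 36.62$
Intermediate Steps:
$r{\left(G \right)} = -1 - 3 G$
$L{\left(d \right)} = 9$ ($L{\left(d \right)} = 4 + 5 = 9$)
$j{\left(c,I \right)} = c + 10 I$ ($j{\left(c,I \right)} = \left(c + I\right) + 9 I = \left(I + c\right) + 9 I = c + 10 I$)
$Y = - \frac{487}{1283}$ ($Y = - 2 \frac{63 + 10 \left(-55\right)}{-2566} = - 2 \left(63 - 550\right) \left(- \frac{1}{2566}\right) = - 2 \left(\left(-487\right) \left(- \frac{1}{2566}\right)\right) = \left(-2\right) \frac{487}{2566} = - \frac{487}{1283} \approx -0.37958$)
$Y - O{\left(-42 \right)} = - \frac{487}{1283} - -37 = - \frac{487}{1283} + 37 = \frac{46984}{1283}$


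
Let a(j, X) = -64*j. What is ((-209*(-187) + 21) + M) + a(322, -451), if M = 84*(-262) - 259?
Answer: -3771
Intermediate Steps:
M = -22267 (M = -22008 - 259 = -22267)
((-209*(-187) + 21) + M) + a(322, -451) = ((-209*(-187) + 21) - 22267) - 64*322 = ((39083 + 21) - 22267) - 20608 = (39104 - 22267) - 20608 = 16837 - 20608 = -3771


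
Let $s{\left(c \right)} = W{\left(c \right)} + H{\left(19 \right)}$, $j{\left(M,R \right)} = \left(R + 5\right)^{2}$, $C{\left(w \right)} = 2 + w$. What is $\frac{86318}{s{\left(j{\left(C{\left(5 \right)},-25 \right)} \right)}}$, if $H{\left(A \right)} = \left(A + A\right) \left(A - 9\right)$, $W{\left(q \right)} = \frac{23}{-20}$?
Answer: $\frac{1726360}{7577} \approx 227.84$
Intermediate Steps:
$W{\left(q \right)} = - \frac{23}{20}$ ($W{\left(q \right)} = 23 \left(- \frac{1}{20}\right) = - \frac{23}{20}$)
$j{\left(M,R \right)} = \left(5 + R\right)^{2}$
$H{\left(A \right)} = 2 A \left(-9 + A\right)$
$s{\left(c \right)} = \frac{7577}{20}$ ($s{\left(c \right)} = - \frac{23}{20} + 2 \cdot 19 \left(-9 + 19\right) = - \frac{23}{20} + 2 \cdot 19 \cdot 10 = - \frac{23}{20} + 380 = \frac{7577}{20}$)
$\frac{86318}{s{\left(j{\left(C{\left(5 \right)},-25 \right)} \right)}} = \frac{86318}{\frac{7577}{20}} = 86318 \cdot \frac{20}{7577} = \frac{1726360}{7577}$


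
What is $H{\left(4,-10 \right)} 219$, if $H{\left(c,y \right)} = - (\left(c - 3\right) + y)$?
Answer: $1971$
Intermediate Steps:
$H{\left(c,y \right)} = 3 - c - y$ ($H{\left(c,y \right)} = - (\left(-3 + c\right) + y) = - (-3 + c + y) = 3 - c - y$)
$H{\left(4,-10 \right)} 219 = \left(3 - 4 - -10\right) 219 = \left(3 - 4 + 10\right) 219 = 9 \cdot 219 = 1971$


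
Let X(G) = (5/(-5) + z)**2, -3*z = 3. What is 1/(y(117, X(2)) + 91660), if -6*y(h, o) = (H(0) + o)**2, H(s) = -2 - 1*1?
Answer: 6/549959 ≈ 1.0910e-5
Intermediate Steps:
z = -1 (z = -1/3*3 = -1)
H(s) = -3 (H(s) = -2 - 1 = -3)
X(G) = 4 (X(G) = (5/(-5) - 1)**2 = (5*(-1/5) - 1)**2 = (-1 - 1)**2 = (-2)**2 = 4)
y(h, o) = -(-3 + o)**2/6
1/(y(117, X(2)) + 91660) = 1/(-(-3 + 4)**2/6 + 91660) = 1/(-1/6*1**2 + 91660) = 1/(-1/6*1 + 91660) = 1/(-1/6 + 91660) = 1/(549959/6) = 6/549959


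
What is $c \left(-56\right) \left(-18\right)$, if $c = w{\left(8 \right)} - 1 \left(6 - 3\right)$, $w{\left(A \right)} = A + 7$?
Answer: $12096$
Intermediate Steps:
$w{\left(A \right)} = 7 + A$
$c = 12$ ($c = \left(7 + 8\right) - 1 \left(6 - 3\right) = 15 - 1 \cdot 3 = 15 - 3 = 12$)
$c \left(-56\right) \left(-18\right) = 12 \left(-56\right) \left(-18\right) = \left(-672\right) \left(-18\right) = 12096$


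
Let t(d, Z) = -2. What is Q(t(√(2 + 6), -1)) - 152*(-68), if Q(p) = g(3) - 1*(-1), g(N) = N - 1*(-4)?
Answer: 10344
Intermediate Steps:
g(N) = 4 + N (g(N) = N + 4 = 4 + N)
Q(p) = 8 (Q(p) = (4 + 3) - 1*(-1) = 7 + 1 = 8)
Q(t(√(2 + 6), -1)) - 152*(-68) = 8 - 152*(-68) = 8 + 10336 = 10344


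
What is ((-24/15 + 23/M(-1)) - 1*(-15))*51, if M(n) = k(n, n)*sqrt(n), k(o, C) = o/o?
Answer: 3417/5 - 1173*I ≈ 683.4 - 1173.0*I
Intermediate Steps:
k(o, C) = 1
M(n) = sqrt(n) (M(n) = 1*sqrt(n) = sqrt(n))
((-24/15 + 23/M(-1)) - 1*(-15))*51 = ((-24/15 + 23/(sqrt(-1))) - 1*(-15))*51 = ((-24*1/15 + 23/I) + 15)*51 = ((-8/5 + 23*(-I)) + 15)*51 = ((-8/5 - 23*I) + 15)*51 = (67/5 - 23*I)*51 = 3417/5 - 1173*I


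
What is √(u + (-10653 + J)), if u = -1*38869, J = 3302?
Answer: 2*I*√11555 ≈ 214.99*I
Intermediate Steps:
u = -38869
√(u + (-10653 + J)) = √(-38869 + (-10653 + 3302)) = √(-38869 - 7351) = √(-46220) = 2*I*√11555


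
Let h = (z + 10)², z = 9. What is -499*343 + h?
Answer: -170796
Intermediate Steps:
h = 361 (h = (9 + 10)² = 19² = 361)
-499*343 + h = -499*343 + 361 = -171157 + 361 = -170796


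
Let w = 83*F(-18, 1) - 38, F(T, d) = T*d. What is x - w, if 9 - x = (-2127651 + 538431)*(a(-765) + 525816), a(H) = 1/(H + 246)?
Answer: 144565253245813/173 ≈ 8.3564e+11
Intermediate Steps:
a(H) = 1/(246 + H)
w = -1532 (w = 83*(-18*1) - 38 = 83*(-18) - 38 = -1494 - 38 = -1532)
x = 144565252980777/173 (x = 9 - (-2127651 + 538431)*(1/(246 - 765) + 525816) = 9 - (-1589220)*(1/(-519) + 525816) = 9 - (-1589220)*(-1/519 + 525816) = 9 - (-1589220)*272898503/519 = 9 - 1*(-144565252979220/173) = 9 + 144565252979220/173 = 144565252980777/173 ≈ 8.3564e+11)
x - w = 144565252980777/173 - 1*(-1532) = 144565252980777/173 + 1532 = 144565253245813/173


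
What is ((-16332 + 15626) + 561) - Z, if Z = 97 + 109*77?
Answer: -8635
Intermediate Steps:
Z = 8490 (Z = 97 + 8393 = 8490)
((-16332 + 15626) + 561) - Z = ((-16332 + 15626) + 561) - 1*8490 = (-706 + 561) - 8490 = -145 - 8490 = -8635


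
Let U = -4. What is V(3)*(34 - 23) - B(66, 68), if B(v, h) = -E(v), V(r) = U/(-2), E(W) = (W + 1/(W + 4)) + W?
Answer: 10781/70 ≈ 154.01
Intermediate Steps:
E(W) = 1/(4 + W) + 2*W (E(W) = (W + 1/(4 + W)) + W = 1/(4 + W) + 2*W)
V(r) = 2 (V(r) = -4/(-2) = -4*(-½) = 2)
B(v, h) = -(1 + 2*v² + 8*v)/(4 + v)
V(3)*(34 - 23) - B(66, 68) = 2*(34 - 23) - (-1 - 8*66 - 2*66²)/(4 + 66) = 2*11 - (-1 - 528 - 2*4356)/70 = 22 - (-1 - 528 - 8712)/70 = 22 - (-9241)/70 = 22 - 1*(-9241/70) = 22 + 9241/70 = 10781/70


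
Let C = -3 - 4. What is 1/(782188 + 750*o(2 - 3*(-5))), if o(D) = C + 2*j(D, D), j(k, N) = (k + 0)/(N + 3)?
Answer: 1/778213 ≈ 1.2850e-6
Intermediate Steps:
C = -7
j(k, N) = k/(3 + N)
o(D) = -7 + 2*D/(3 + D) (o(D) = -7 + 2*(D/(3 + D)) = -7 + 2*D/(3 + D))
1/(782188 + 750*o(2 - 3*(-5))) = 1/(782188 + 750*((-21 - 5*(2 - 3*(-5)))/(3 + (2 - 3*(-5))))) = 1/(782188 + 750*((-21 - 5*(2 + 15))/(3 + (2 + 15)))) = 1/(782188 + 750*((-21 - 5*17)/(3 + 17))) = 1/(782188 + 750*((-21 - 85)/20)) = 1/(782188 + 750*((1/20)*(-106))) = 1/(782188 + 750*(-53/10)) = 1/(782188 - 3975) = 1/778213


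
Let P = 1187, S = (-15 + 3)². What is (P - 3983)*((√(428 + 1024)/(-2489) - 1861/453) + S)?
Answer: -59061772/151 + 61512*√3/2489 ≈ -3.9110e+5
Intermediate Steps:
S = 144 (S = (-12)² = 144)
(P - 3983)*((√(428 + 1024)/(-2489) - 1861/453) + S) = (1187 - 3983)*((√(428 + 1024)/(-2489) - 1861/453) + 144) = -2796*((√1452*(-1/2489) - 1861*1/453) + 144) = -2796*(((22*√3)*(-1/2489) - 1861/453) + 144) = -2796*((-22*√3/2489 - 1861/453) + 144) = -2796*((-1861/453 - 22*√3/2489) + 144) = -2796*(63371/453 - 22*√3/2489) = -59061772/151 + 61512*√3/2489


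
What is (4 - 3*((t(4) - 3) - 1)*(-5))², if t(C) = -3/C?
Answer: 72361/16 ≈ 4522.6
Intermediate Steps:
(4 - 3*((t(4) - 3) - 1)*(-5))² = (4 - 3*((-3/4 - 3) - 1)*(-5))² = (4 - 3*((-3*¼ - 3) - 1)*(-5))² = (4 - 3*((-¾ - 3) - 1)*(-5))² = (4 - 3*(-15/4 - 1)*(-5))² = (4 - 3*(-19/4)*(-5))² = (4 + (57/4)*(-5))² = (4 - 285/4)² = (-269/4)² = 72361/16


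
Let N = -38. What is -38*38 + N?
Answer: -1482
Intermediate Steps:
-38*38 + N = -38*38 - 38 = -1444 - 38 = -1482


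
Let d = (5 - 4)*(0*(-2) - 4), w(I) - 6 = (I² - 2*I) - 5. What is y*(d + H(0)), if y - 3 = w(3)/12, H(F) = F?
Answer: -40/3 ≈ -13.333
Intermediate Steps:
w(I) = 1 + I² - 2*I (w(I) = 6 + ((I² - 2*I) - 5) = 6 + (-5 + I² - 2*I) = 1 + I² - 2*I)
d = -4 (d = 1*(0 - 4) = 1*(-4) = -4)
y = 10/3 (y = 3 + (1 + 3² - 2*3)/12 = 3 + (1 + 9 - 6)*(1/12) = 3 + 4*(1/12) = 3 + ⅓ = 10/3 ≈ 3.3333)
y*(d + H(0)) = 10*(-4 + 0)/3 = (10/3)*(-4) = -40/3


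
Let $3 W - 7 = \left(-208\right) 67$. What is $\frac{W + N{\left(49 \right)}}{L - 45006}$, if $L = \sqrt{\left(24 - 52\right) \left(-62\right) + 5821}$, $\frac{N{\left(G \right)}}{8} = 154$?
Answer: $\frac{51171822}{675177493} + \frac{1137 \sqrt{7557}}{675177493} \approx 0.075937$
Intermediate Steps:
$W = -4643$ ($W = \frac{7}{3} + \frac{\left(-208\right) 67}{3} = \frac{7}{3} + \frac{1}{3} \left(-13936\right) = \frac{7}{3} - \frac{13936}{3} = -4643$)
$N{\left(G \right)} = 1232$ ($N{\left(G \right)} = 8 \cdot 154 = 1232$)
$L = \sqrt{7557}$ ($L = \sqrt{\left(-28\right) \left(-62\right) + 5821} = \sqrt{1736 + 5821} = \sqrt{7557} \approx 86.931$)
$\frac{W + N{\left(49 \right)}}{L - 45006} = \frac{-4643 + 1232}{\sqrt{7557} - 45006} = - \frac{3411}{-45006 + \sqrt{7557}}$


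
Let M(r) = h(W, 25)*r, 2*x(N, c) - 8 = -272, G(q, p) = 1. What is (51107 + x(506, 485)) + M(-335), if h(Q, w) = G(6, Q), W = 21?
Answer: 50640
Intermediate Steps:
x(N, c) = -132 (x(N, c) = 4 + (½)*(-272) = 4 - 136 = -132)
h(Q, w) = 1
M(r) = r (M(r) = 1*r = r)
(51107 + x(506, 485)) + M(-335) = (51107 - 132) - 335 = 50975 - 335 = 50640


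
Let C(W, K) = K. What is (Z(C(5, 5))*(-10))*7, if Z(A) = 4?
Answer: -280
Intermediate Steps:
(Z(C(5, 5))*(-10))*7 = (4*(-10))*7 = -40*7 = -280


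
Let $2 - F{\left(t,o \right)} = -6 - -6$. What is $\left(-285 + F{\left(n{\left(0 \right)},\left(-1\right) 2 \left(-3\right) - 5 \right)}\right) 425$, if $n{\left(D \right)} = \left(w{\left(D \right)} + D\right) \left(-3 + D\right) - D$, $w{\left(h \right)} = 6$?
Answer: $-120275$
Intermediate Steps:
$n{\left(D \right)} = - D + \left(-3 + D\right) \left(6 + D\right)$ ($n{\left(D \right)} = \left(6 + D\right) \left(-3 + D\right) - D = \left(-3 + D\right) \left(6 + D\right) - D = - D + \left(-3 + D\right) \left(6 + D\right)$)
$F{\left(t,o \right)} = 2$ ($F{\left(t,o \right)} = 2 - \left(-6 - -6\right) = 2 - \left(-6 + 6\right) = 2 - 0 = 2 + 0 = 2$)
$\left(-285 + F{\left(n{\left(0 \right)},\left(-1\right) 2 \left(-3\right) - 5 \right)}\right) 425 = \left(-285 + 2\right) 425 = \left(-283\right) 425 = -120275$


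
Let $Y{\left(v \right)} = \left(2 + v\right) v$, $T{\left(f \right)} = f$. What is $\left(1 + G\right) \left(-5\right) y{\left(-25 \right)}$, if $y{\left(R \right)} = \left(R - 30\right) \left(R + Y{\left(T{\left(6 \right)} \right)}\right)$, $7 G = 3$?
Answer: $\frac{63250}{7} \approx 9035.7$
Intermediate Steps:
$G = \frac{3}{7}$ ($G = \frac{1}{7} \cdot 3 = \frac{3}{7} \approx 0.42857$)
$Y{\left(v \right)} = v \left(2 + v\right)$
$y{\left(R \right)} = \left(-30 + R\right) \left(48 + R\right)$ ($y{\left(R \right)} = \left(R - 30\right) \left(R + 6 \left(2 + 6\right)\right) = \left(-30 + R\right) \left(R + 6 \cdot 8\right) = \left(-30 + R\right) \left(R + 48\right) = \left(-30 + R\right) \left(48 + R\right)$)
$\left(1 + G\right) \left(-5\right) y{\left(-25 \right)} = \left(1 + \frac{3}{7}\right) \left(-5\right) \left(-1440 + \left(-25\right)^{2} + 18 \left(-25\right)\right) = \frac{10}{7} \left(-5\right) \left(-1440 + 625 - 450\right) = \left(- \frac{50}{7}\right) \left(-1265\right) = \frac{63250}{7}$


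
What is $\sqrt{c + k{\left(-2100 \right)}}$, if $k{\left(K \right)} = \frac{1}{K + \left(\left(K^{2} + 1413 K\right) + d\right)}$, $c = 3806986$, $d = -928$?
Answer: $\frac{\sqrt{1972642586979295374}}{719836} \approx 1951.2$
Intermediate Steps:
$k{\left(K \right)} = \frac{1}{-928 + K^{2} + 1414 K}$ ($k{\left(K \right)} = \frac{1}{K - \left(928 - K^{2} - 1413 K\right)} = \frac{1}{K + \left(-928 + K^{2} + 1413 K\right)} = \frac{1}{-928 + K^{2} + 1414 K}$)
$\sqrt{c + k{\left(-2100 \right)}} = \sqrt{3806986 + \frac{1}{-928 + \left(-2100\right)^{2} + 1414 \left(-2100\right)}} = \sqrt{3806986 + \frac{1}{-928 + 4410000 - 2969400}} = \sqrt{3806986 + \frac{1}{1439672}} = \sqrt{\frac{5480811148593}{1439672}} = \frac{\sqrt{1972642586979295374}}{719836}$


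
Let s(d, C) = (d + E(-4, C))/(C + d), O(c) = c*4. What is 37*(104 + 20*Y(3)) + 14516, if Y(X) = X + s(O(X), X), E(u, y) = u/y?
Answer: 189992/9 ≈ 21110.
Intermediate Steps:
O(c) = 4*c
s(d, C) = (d - 4/C)/(C + d)
Y(X) = X + (-4 + 4*X**2)/(5*X**2) (Y(X) = X + (-4 + X*(4*X))/(X*(X + 4*X)) = X + (-4 + 4*X**2)/(X*((5*X))) = X + (1/(5*X))*(-4 + 4*X**2)/X = X + (-4 + 4*X**2)/(5*X**2))
37*(104 + 20*Y(3)) + 14516 = 37*(104 + 20*(4/5 + 3 - 4/5/3**2)) + 14516 = 37*(104 + 20*(4/5 + 3 - 4/5*1/9)) + 14516 = 37*(104 + 20*(4/5 + 3 - 4/45)) + 14516 = 37*(104 + 20*(167/45)) + 14516 = 37*(104 + 668/9) + 14516 = 37*(1604/9) + 14516 = 59348/9 + 14516 = 189992/9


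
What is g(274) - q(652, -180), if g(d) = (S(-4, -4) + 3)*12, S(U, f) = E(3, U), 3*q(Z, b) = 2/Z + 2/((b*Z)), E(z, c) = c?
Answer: -2112659/176040 ≈ -12.001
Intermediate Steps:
q(Z, b) = 2/(3*Z) + 2/(3*Z*b) (q(Z, b) = (2/Z + 2/((b*Z)))/3 = (2/Z + 2/((Z*b)))/3 = (2/Z + 2*(1/(Z*b)))/3 = (2/Z + 2/(Z*b))/3 = 2/(3*Z) + 2/(3*Z*b))
S(U, f) = U
g(d) = -12 (g(d) = (-4 + 3)*12 = -1*12 = -12)
g(274) - q(652, -180) = -12 - 2*(1 - 180)/(3*652*(-180)) = -12 - 2*(-1)*(-179)/(3*652*180) = -12 - 1*179/176040 = -12 - 179/176040 = -2112659/176040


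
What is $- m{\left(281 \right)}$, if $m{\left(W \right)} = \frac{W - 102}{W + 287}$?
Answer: $- \frac{179}{568} \approx -0.31514$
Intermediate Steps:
$m{\left(W \right)} = \frac{-102 + W}{287 + W}$
$- m{\left(281 \right)} = - \frac{-102 + 281}{287 + 281} = - \frac{179}{568}$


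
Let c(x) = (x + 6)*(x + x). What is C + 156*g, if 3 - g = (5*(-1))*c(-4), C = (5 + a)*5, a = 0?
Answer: -11987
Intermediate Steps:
C = 25 (C = (5 + 0)*5 = 5*5 = 25)
c(x) = 2*x*(6 + x) (c(x) = (6 + x)*(2*x) = 2*x*(6 + x))
g = -77 (g = 3 - 5*(-1)*2*(-4)*(6 - 4) = 3 - (-5)*2*(-4)*2 = 3 - (-5)*(-16) = 3 - 1*80 = 3 - 80 = -77)
C + 156*g = 25 + 156*(-77) = 25 - 12012 = -11987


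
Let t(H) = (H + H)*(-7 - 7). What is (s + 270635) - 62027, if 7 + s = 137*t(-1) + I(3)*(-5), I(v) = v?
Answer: 212422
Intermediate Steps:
t(H) = -28*H (t(H) = (2*H)*(-14) = -28*H)
s = 3814 (s = -7 + (137*(-28*(-1)) + 3*(-5)) = -7 + (137*28 - 15) = -7 + (3836 - 15) = -7 + 3821 = 3814)
(s + 270635) - 62027 = (3814 + 270635) - 62027 = 274449 - 62027 = 212422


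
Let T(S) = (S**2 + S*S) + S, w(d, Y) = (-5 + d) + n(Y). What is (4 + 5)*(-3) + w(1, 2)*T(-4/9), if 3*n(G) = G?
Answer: -6521/243 ≈ -26.835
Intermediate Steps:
n(G) = G/3
w(d, Y) = -5 + d + Y/3 (w(d, Y) = (-5 + d) + Y/3 = -5 + d + Y/3)
T(S) = S + 2*S**2 (T(S) = (S**2 + S**2) + S = 2*S**2 + S = S + 2*S**2)
(4 + 5)*(-3) + w(1, 2)*T(-4/9) = (4 + 5)*(-3) + (-5 + 1 + (1/3)*2)*((-4/9)*(1 + 2*(-4/9))) = 9*(-3) + (-5 + 1 + 2/3)*((-4*1/9)*(1 + 2*(-4*1/9))) = -27 - (-40)*(1 + 2*(-4/9))/27 = -27 - (-40)*(1 - 8/9)/27 = -27 - (-40)/(27*9) = -27 - 10/3*(-4/81) = -27 + 40/243 = -6521/243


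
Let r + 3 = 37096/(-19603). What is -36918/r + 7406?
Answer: 1433975984/95905 ≈ 14952.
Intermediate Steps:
r = -95905/19603 (r = -3 + 37096/(-19603) = -3 + 37096*(-1/19603) = -3 - 37096/19603 = -95905/19603 ≈ -4.8924)
-36918/r + 7406 = -36918/(-95905/19603) + 7406 = -36918*(-19603/95905) + 7406 = 723703554/95905 + 7406 = 1433975984/95905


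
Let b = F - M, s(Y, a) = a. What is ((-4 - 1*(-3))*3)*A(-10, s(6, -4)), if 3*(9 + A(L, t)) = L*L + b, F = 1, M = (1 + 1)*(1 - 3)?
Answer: -78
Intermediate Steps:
M = -4 (M = 2*(-2) = -4)
b = 5 (b = 1 - 1*(-4) = 1 + 4 = 5)
A(L, t) = -22/3 + L²/3 (A(L, t) = -9 + (L*L + 5)/3 = -9 + (L² + 5)/3 = -9 + (5 + L²)/3 = -9 + (5/3 + L²/3) = -22/3 + L²/3)
((-4 - 1*(-3))*3)*A(-10, s(6, -4)) = ((-4 - 1*(-3))*3)*(-22/3 + (⅓)*(-10)²) = ((-4 + 3)*3)*(-22/3 + (⅓)*100) = (-1*3)*(-22/3 + 100/3) = -3*26 = -78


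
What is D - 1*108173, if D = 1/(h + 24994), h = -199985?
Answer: -18929301444/174991 ≈ -1.0817e+5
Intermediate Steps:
D = -1/174991 (D = 1/(-199985 + 24994) = 1/(-174991) = -1/174991 ≈ -5.7146e-6)
D - 1*108173 = -1/174991 - 1*108173 = -1/174991 - 108173 = -18929301444/174991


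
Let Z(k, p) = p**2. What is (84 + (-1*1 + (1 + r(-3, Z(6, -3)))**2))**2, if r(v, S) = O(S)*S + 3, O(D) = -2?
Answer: 77841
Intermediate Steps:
r(v, S) = 3 - 2*S (r(v, S) = -2*S + 3 = 3 - 2*S)
(84 + (-1*1 + (1 + r(-3, Z(6, -3)))**2))**2 = (84 + (-1*1 + (1 + (3 - 2*(-3)**2))**2))**2 = (84 + (-1 + (1 + (3 - 2*9))**2))**2 = (84 + (-1 + (1 + (3 - 18))**2))**2 = (84 + (-1 + (1 - 15)**2))**2 = (84 + (-1 + (-14)**2))**2 = (84 + (-1 + 196))**2 = (84 + 195)**2 = 279**2 = 77841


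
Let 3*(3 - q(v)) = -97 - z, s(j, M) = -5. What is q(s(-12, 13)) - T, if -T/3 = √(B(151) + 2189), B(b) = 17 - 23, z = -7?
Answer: 33 + 3*√2183 ≈ 173.17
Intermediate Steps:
B(b) = -6
q(v) = 33 (q(v) = 3 - (-97 - 1*(-7))/3 = 3 - (-97 + 7)/3 = 3 - ⅓*(-90) = 3 + 30 = 33)
T = -3*√2183 (T = -3*√(-6 + 2189) = -3*√2183 ≈ -140.17)
q(s(-12, 13)) - T = 33 - (-3)*√2183 = 33 + 3*√2183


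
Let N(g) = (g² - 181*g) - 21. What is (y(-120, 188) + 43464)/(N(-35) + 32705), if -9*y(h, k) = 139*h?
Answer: 33988/30183 ≈ 1.1261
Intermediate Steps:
N(g) = -21 + g² - 181*g
y(h, k) = -139*h/9
(y(-120, 188) + 43464)/(N(-35) + 32705) = (-139/9*(-120) + 43464)/((-21 + (-35)² - 181*(-35)) + 32705) = (5560/3 + 43464)/((-21 + 1225 + 6335) + 32705) = 135952/(3*(7539 + 32705)) = (135952/3)/40244 = (135952/3)*(1/40244) = 33988/30183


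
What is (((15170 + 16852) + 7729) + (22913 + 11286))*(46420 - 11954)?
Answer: 2548760700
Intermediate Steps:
(((15170 + 16852) + 7729) + (22913 + 11286))*(46420 - 11954) = ((32022 + 7729) + 34199)*34466 = (39751 + 34199)*34466 = 73950*34466 = 2548760700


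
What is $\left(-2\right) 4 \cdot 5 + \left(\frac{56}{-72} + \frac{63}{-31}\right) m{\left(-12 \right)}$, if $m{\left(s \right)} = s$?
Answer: $- \frac{584}{93} \approx -6.2796$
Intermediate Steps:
$\left(-2\right) 4 \cdot 5 + \left(\frac{56}{-72} + \frac{63}{-31}\right) m{\left(-12 \right)} = \left(-2\right) 4 \cdot 5 + \left(\frac{56}{-72} + \frac{63}{-31}\right) \left(-12\right) = \left(-8\right) 5 + \left(56 \left(- \frac{1}{72}\right) + 63 \left(- \frac{1}{31}\right)\right) \left(-12\right) = -40 + \left(- \frac{7}{9} - \frac{63}{31}\right) \left(-12\right) = -40 - - \frac{3136}{93} = -40 + \frac{3136}{93} = - \frac{584}{93}$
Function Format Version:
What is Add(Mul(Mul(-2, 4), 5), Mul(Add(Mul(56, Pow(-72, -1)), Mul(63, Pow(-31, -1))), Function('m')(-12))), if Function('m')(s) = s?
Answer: Rational(-584, 93) ≈ -6.2796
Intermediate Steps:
Add(Mul(Mul(-2, 4), 5), Mul(Add(Mul(56, Pow(-72, -1)), Mul(63, Pow(-31, -1))), Function('m')(-12))) = Add(Mul(Mul(-2, 4), 5), Mul(Add(Mul(56, Pow(-72, -1)), Mul(63, Pow(-31, -1))), -12)) = Add(Mul(-8, 5), Mul(Add(Mul(56, Rational(-1, 72)), Mul(63, Rational(-1, 31))), -12)) = Add(-40, Mul(Add(Rational(-7, 9), Rational(-63, 31)), -12)) = Add(-40, Mul(Rational(-784, 279), -12)) = Add(-40, Rational(3136, 93)) = Rational(-584, 93)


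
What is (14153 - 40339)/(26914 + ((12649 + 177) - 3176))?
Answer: -13093/18282 ≈ -0.71617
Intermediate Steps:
(14153 - 40339)/(26914 + ((12649 + 177) - 3176)) = -26186/(26914 + (12826 - 3176)) = -26186/(26914 + 9650) = -26186/36564 = -26186*1/36564 = -13093/18282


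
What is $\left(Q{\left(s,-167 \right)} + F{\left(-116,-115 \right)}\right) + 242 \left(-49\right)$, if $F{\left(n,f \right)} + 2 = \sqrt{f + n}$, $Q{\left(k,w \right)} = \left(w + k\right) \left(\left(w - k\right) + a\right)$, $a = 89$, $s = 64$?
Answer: $2766 + i \sqrt{231} \approx 2766.0 + 15.199 i$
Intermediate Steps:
$Q{\left(k,w \right)} = \left(k + w\right) \left(89 + w - k\right)$ ($Q{\left(k,w \right)} = \left(w + k\right) \left(\left(w - k\right) + 89\right) = \left(k + w\right) \left(89 + w - k\right)$)
$F{\left(n,f \right)} = -2 + \sqrt{f + n}$
$\left(Q{\left(s,-167 \right)} + F{\left(-116,-115 \right)}\right) + 242 \left(-49\right) = \left(\left(\left(-167\right)^{2} - 64^{2} + 89 \cdot 64 + 89 \left(-167\right)\right) - \left(2 - \sqrt{-115 - 116}\right)\right) + 242 \left(-49\right) = \left(\left(27889 - 4096 + 5696 - 14863\right) - \left(2 - \sqrt{-231}\right)\right) - 11858 = \left(\left(27889 - 4096 + 5696 - 14863\right) - \left(2 - i \sqrt{231}\right)\right) - 11858 = \left(14626 - \left(2 - i \sqrt{231}\right)\right) - 11858 = \left(14624 + i \sqrt{231}\right) - 11858 = 2766 + i \sqrt{231}$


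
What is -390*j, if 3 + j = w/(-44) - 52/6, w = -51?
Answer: 90155/22 ≈ 4098.0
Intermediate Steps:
j = -1387/132 (j = -3 + (-51/(-44) - 52/6) = -3 + (-51*(-1/44) - 52*1/6) = -3 + (51/44 - 26/3) = -3 - 991/132 = -1387/132 ≈ -10.508)
-390*j = -390*(-1387/132) = 90155/22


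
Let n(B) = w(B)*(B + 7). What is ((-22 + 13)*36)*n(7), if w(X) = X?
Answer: -31752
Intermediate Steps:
n(B) = B*(7 + B) (n(B) = B*(B + 7) = B*(7 + B))
((-22 + 13)*36)*n(7) = ((-22 + 13)*36)*(7*(7 + 7)) = (-9*36)*(7*14) = -324*98 = -31752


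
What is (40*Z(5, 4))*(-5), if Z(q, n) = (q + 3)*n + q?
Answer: -7400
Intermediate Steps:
Z(q, n) = q + n*(3 + q) (Z(q, n) = (3 + q)*n + q = n*(3 + q) + q = q + n*(3 + q))
(40*Z(5, 4))*(-5) = (40*(5 + 3*4 + 4*5))*(-5) = (40*(5 + 12 + 20))*(-5) = (40*37)*(-5) = 1480*(-5) = -7400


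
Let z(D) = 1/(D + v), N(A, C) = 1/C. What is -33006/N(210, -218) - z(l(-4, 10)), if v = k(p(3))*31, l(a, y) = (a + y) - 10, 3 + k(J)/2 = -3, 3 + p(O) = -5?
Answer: 2705435809/376 ≈ 7.1953e+6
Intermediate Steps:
p(O) = -8 (p(O) = -3 - 5 = -8)
k(J) = -12 (k(J) = -6 + 2*(-3) = -6 - 6 = -12)
l(a, y) = -10 + a + y
v = -372 (v = -12*31 = -372)
z(D) = 1/(-372 + D) (z(D) = 1/(D - 372) = 1/(-372 + D))
-33006/N(210, -218) - z(l(-4, 10)) = -33006/(1/(-218)) - 1/(-372 + (-10 - 4 + 10)) = -33006/(-1/218) - 1/(-372 - 4) = -33006*(-218) - 1/(-376) = 7195308 - 1*(-1/376) = 7195308 + 1/376 = 2705435809/376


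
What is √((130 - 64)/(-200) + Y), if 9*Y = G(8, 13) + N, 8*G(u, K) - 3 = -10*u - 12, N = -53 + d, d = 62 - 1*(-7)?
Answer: √762/60 ≈ 0.46007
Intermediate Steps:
d = 69 (d = 62 + 7 = 69)
N = 16 (N = -53 + 69 = 16)
G(u, K) = -9/8 - 5*u/4 (G(u, K) = 3/8 + (-10*u - 12)/8 = 3/8 + (-12 - 10*u)/8 = 3/8 + (-3/2 - 5*u/4) = -9/8 - 5*u/4)
Y = 13/24 (Y = ((-9/8 - 5/4*8) + 16)/9 = ((-9/8 - 10) + 16)/9 = (-89/8 + 16)/9 = (⅑)*(39/8) = 13/24 ≈ 0.54167)
√((130 - 64)/(-200) + Y) = √((130 - 64)/(-200) + 13/24) = √(66*(-1/200) + 13/24) = √(-33/100 + 13/24) = √(127/600) = √762/60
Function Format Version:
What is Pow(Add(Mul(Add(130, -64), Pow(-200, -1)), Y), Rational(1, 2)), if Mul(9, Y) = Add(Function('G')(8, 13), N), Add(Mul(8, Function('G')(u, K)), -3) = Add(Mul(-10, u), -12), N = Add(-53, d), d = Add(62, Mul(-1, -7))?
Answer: Mul(Rational(1, 60), Pow(762, Rational(1, 2))) ≈ 0.46007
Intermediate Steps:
d = 69 (d = Add(62, 7) = 69)
N = 16 (N = Add(-53, 69) = 16)
Function('G')(u, K) = Add(Rational(-9, 8), Mul(Rational(-5, 4), u)) (Function('G')(u, K) = Add(Rational(3, 8), Mul(Rational(1, 8), Add(Mul(-10, u), -12))) = Add(Rational(3, 8), Mul(Rational(1, 8), Add(-12, Mul(-10, u)))) = Add(Rational(3, 8), Add(Rational(-3, 2), Mul(Rational(-5, 4), u))) = Add(Rational(-9, 8), Mul(Rational(-5, 4), u)))
Y = Rational(13, 24) (Y = Mul(Rational(1, 9), Add(Add(Rational(-9, 8), Mul(Rational(-5, 4), 8)), 16)) = Mul(Rational(1, 9), Add(Add(Rational(-9, 8), -10), 16)) = Mul(Rational(1, 9), Add(Rational(-89, 8), 16)) = Mul(Rational(1, 9), Rational(39, 8)) = Rational(13, 24) ≈ 0.54167)
Pow(Add(Mul(Add(130, -64), Pow(-200, -1)), Y), Rational(1, 2)) = Pow(Add(Mul(Add(130, -64), Pow(-200, -1)), Rational(13, 24)), Rational(1, 2)) = Pow(Add(Mul(66, Rational(-1, 200)), Rational(13, 24)), Rational(1, 2)) = Pow(Add(Rational(-33, 100), Rational(13, 24)), Rational(1, 2)) = Pow(Rational(127, 600), Rational(1, 2)) = Mul(Rational(1, 60), Pow(762, Rational(1, 2)))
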